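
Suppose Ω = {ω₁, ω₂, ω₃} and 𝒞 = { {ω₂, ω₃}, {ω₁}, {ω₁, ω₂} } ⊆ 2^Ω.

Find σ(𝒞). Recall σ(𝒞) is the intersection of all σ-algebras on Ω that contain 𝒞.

|σ(𝒞)| = 8.  σ(𝒞) = { {}, {ω₁}, {ω₂}, {ω₃}, {ω₁, ω₂}, {ω₁, ω₃}, {ω₂, ω₃}, Ω }

Trace:
Begin from { {}, {ω₁}, {ω₁, ω₂}, {ω₂, ω₃}, Ω } (that is, 𝒞 plus ∅ and Ω).
Pass 1: +1 →
  {ω₃}  = {ω₁, ω₂}ᶜ
  [6 total]
Pass 2: 1 new —
  {ω₁, ω₃}  = {ω₃} ∪ {ω₁}
  [7 total]
Pass 3: 1 new —
  {ω₂}  = {ω₁, ω₃}ᶜ
  [8 total]
Pass 4: stable.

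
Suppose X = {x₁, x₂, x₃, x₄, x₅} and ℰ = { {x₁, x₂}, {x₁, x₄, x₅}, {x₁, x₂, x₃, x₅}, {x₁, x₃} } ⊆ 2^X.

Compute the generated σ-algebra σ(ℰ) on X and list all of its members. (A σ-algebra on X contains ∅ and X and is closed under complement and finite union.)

|σ(ℰ)| = 32.  σ(ℰ) = { {}, {x₁}, {x₂}, {x₃}, {x₄}, {x₅}, {x₁, x₂}, {x₁, x₃}, {x₁, x₄}, {x₁, x₅}, {x₂, x₃}, {x₂, x₄}, {x₂, x₅}, {x₃, x₄}, {x₃, x₅}, {x₄, x₅}, {x₁, x₂, x₃}, {x₁, x₂, x₄}, {x₁, x₂, x₅}, {x₁, x₃, x₄}, {x₁, x₃, x₅}, {x₁, x₄, x₅}, {x₂, x₃, x₄}, {x₂, x₃, x₅}, {x₂, x₄, x₅}, {x₃, x₄, x₅}, {x₁, x₂, x₃, x₄}, {x₁, x₂, x₃, x₅}, {x₁, x₂, x₄, x₅}, {x₁, x₃, x₄, x₅}, {x₂, x₃, x₄, x₅}, X }

Check:
Begin from { {}, {x₁, x₂}, {x₁, x₃}, {x₁, x₄, x₅}, {x₁, x₂, x₃, x₅}, X } (that is, ℰ plus ∅ and X).
Iteration 1 adds 7:
  {x₄}  = {x₁, x₂, x₃, x₅}ᶜ
  {x₂, x₃}  = {x₁, x₄, x₅}ᶜ
  {x₁, x₂, x₃}  = {x₁, x₂} ∪ {x₁, x₃}
  {x₂, x₄, x₅}  = {x₁, x₃}ᶜ
  {x₃, x₄, x₅}  = {x₁, x₂}ᶜ
  {x₁, x₂, x₄, x₅}  = {x₁, x₄, x₅} ∪ {x₁, x₂}
  {x₁, x₃, x₄, x₅}  = {x₁, x₄, x₅} ∪ {x₁, x₃}
  [13 total]
Iteration 2: +8 →
  {x₂}  = {x₁, x₃, x₄, x₅}ᶜ
  {x₃}  = {x₁, x₂, x₄, x₅}ᶜ
  {x₄, x₅}  = {x₁, x₂, x₃}ᶜ
  {x₁, x₂, x₄}  = {x₁, x₂} ∪ {x₄}
  {x₁, x₃, x₄}  = {x₁, x₃} ∪ {x₄}
  {x₂, x₃, x₄}  = {x₂, x₃} ∪ {x₄}
  {x₁, x₂, x₃, x₄}  = {x₁, x₂, x₃} ∪ {x₄}
  {x₂, x₃, x₄, x₅}  = {x₃, x₄, x₅} ∪ {x₂, x₃}
  [21 total]
Iteration 3 adds 7:
  {x₁}  = {x₂, x₃, x₄, x₅}ᶜ
  {x₅}  = {x₁, x₂, x₃, x₄}ᶜ
  {x₁, x₅}  = {x₂, x₃, x₄}ᶜ
  {x₂, x₄}  = {x₂} ∪ {x₄}
  {x₂, x₅}  = {x₁, x₃, x₄}ᶜ
  {x₃, x₄}  = {x₃} ∪ {x₄}
  {x₃, x₅}  = {x₁, x₂, x₄}ᶜ
  [28 total]
Iteration 4. New:
  {x₁, x₄}  = {x₄} ∪ {x₁}
  {x₁, x₂, x₅}  = {x₃, x₄}ᶜ
  {x₁, x₃, x₅}  = {x₂, x₄}ᶜ
  {x₂, x₃, x₅}  = {x₂, x₅} ∪ {x₃}
  [32 total]
Iteration 5: no new sets; the family is a σ-algebra.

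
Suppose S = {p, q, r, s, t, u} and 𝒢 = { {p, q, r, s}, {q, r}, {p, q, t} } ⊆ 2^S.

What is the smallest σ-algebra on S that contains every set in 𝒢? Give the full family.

Initial family (5 sets): { {}, {q, r}, {p, q, t}, {p, q, r, s}, S }.
Pass 1: 5 new —
  {t, u}  = ᶜ of {p, q, r, s}
  {r, s, u}  = ᶜ of {p, q, t}
  {p, q, r, t}  = {p, q, t} ∪ {q, r}
  {p, s, t, u}  = ᶜ of {q, r}
  {p, q, r, s, t}  = {p, q, t} ∪ {p, q, r, s}
  |family| = 10
Pass 2 (10 new):
  {u}  = ᶜ of {p, q, r, s, t}
  {s, u}  = ᶜ of {p, q, r, t}
  {p, q, t, u}  = {t, u} ∪ {p, q, t}
  {q, r, s, u}  = {q, r} ∪ {r, s, u}
  {q, r, t, u}  = {t, u} ∪ {q, r}
  {r, s, t, u}  = {t, u} ∪ {r, s, u}
  {p, q, r, s, u}  = {r, s, u} ∪ {p, q, r, s}
  {p, q, r, t, u}  = {t, u} ∪ {p, q, r, t}
  {p, q, s, t, u}  = {p, s, t, u} ∪ {p, q, t}
  {p, r, s, t, u}  = {p, s, t, u} ∪ {r, s, u}
  |family| = 20
Pass 3 (11 new):
  {q}  = ᶜ of {p, r, s, t, u}
  {r}  = ᶜ of {p, q, s, t, u}
  {s}  = ᶜ of {p, q, r, t, u}
  {t}  = ᶜ of {p, q, r, s, u}
  {p, q}  = ᶜ of {r, s, t, u}
  {p, s}  = ᶜ of {q, r, t, u}
  {p, t}  = ᶜ of {q, r, s, u}
  {r, s}  = ᶜ of {p, q, t, u}
  {q, r, u}  = {u} ∪ {q, r}
  {s, t, u}  = {t, u} ∪ {s, u}
  {q, r, s, t, u}  = {t, u} ∪ {q, r, s, u}
  |family| = 31
Pass 4: +27 →
  {p}  = ᶜ of {q, r, s, t, u}
  {q, s}  = {q} ∪ {s}
  {q, t}  = {q} ∪ {t}
  {q, u}  = {q} ∪ {u}
  {r, t}  = {t} ∪ {r}
  {r, u}  = {u} ∪ {r}
  {s, t}  = {t} ∪ {s}
  {p, q, r}  = ᶜ of {s, t, u}
  {p, q, s}  = {p, q} ∪ {p, s}
  {p, q, u}  = {p, q} ∪ {u}
  {p, r, s}  = {r, s} ∪ {p, s}
  {p, r, t}  = {r} ∪ {p, t}
  {p, s, t}  = ᶜ of {q, r, u}
  {p, s, u}  = {u} ∪ {p, s}
  {p, t, u}  = {t, u} ∪ {p, t}
  {q, r, s}  = {r, s} ∪ {q}
  {q, r, t}  = {t} ∪ {q, r}
  {q, s, u}  = {q} ∪ {s, u}
  {q, t, u}  = {t, u} ∪ {q}
  {r, s, t}  = {r, s} ∪ {t}
  {r, t, u}  = {t, u} ∪ {r}
  {p, q, r, u}  = {p, q} ∪ {q, r, u}
  {p, q, s, t}  = {p, q, t} ∪ {p, s}
  {p, q, s, u}  = {p, q} ∪ {s, u}
  {p, r, s, t}  = {r, s} ∪ {p, t}
  {p, r, s, u}  = {p, s} ∪ {r, s, u}
  {q, s, t, u}  = {q} ∪ {s, t, u}
  |family| = 58
Pass 5. New:
  {p, r}  = ᶜ of {q, s, t, u}
  {p, u}  = {p} ∪ {u}
  {p, r, u}  = {r, u} ∪ {p}
  {q, s, t}  = {q} ∪ {s, t}
  {p, r, t, u}  = ᶜ of {q, s}
  {q, r, s, t}  = {r, s} ∪ {q, t}
  |family| = 64
Pass 6: no new sets; the family is a σ-algebra.

|σ(𝒢)| = 64.  σ(𝒢) = { {}, {p}, {q}, {r}, {s}, {t}, {u}, {p, q}, {p, r}, {p, s}, {p, t}, {p, u}, {q, r}, {q, s}, {q, t}, {q, u}, {r, s}, {r, t}, {r, u}, {s, t}, {s, u}, {t, u}, {p, q, r}, {p, q, s}, {p, q, t}, {p, q, u}, {p, r, s}, {p, r, t}, {p, r, u}, {p, s, t}, {p, s, u}, {p, t, u}, {q, r, s}, {q, r, t}, {q, r, u}, {q, s, t}, {q, s, u}, {q, t, u}, {r, s, t}, {r, s, u}, {r, t, u}, {s, t, u}, {p, q, r, s}, {p, q, r, t}, {p, q, r, u}, {p, q, s, t}, {p, q, s, u}, {p, q, t, u}, {p, r, s, t}, {p, r, s, u}, {p, r, t, u}, {p, s, t, u}, {q, r, s, t}, {q, r, s, u}, {q, r, t, u}, {q, s, t, u}, {r, s, t, u}, {p, q, r, s, t}, {p, q, r, s, u}, {p, q, r, t, u}, {p, q, s, t, u}, {p, r, s, t, u}, {q, r, s, t, u}, S }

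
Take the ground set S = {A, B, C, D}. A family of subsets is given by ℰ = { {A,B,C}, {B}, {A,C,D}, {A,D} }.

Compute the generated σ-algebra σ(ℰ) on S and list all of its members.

|σ(ℰ)| = 16.  σ(ℰ) = { ∅, {A}, {B}, {C}, {D}, {A,B}, {A,C}, {A,D}, {B,C}, {B,D}, {C,D}, {A,B,C}, {A,B,D}, {A,C,D}, {B,C,D}, S }

Check:
Start: ℰ ∪ {∅, S} = { ∅, {B}, {A,D}, {A,B,C}, {A,C,D}, S }.
Pass 1: 3 new —
  {D}  = {A,B,C}ᶜ
  {B,C}  = {A,D}ᶜ
  {A,B,D}  = {A,D} ∪ {B}
Pass 2: +3 →
  {C}  = {A,B,D}ᶜ
  {B,D}  = {B} ∪ {D}
  {B,C,D}  = {B,C} ∪ {D}
Pass 3: +3 →
  {A}  = {B,C,D}ᶜ
  {A,C}  = {B,D}ᶜ
  {C,D}  = {C} ∪ {D}
Pass 4 (1 new):
  {A,B}  = {C,D}ᶜ
After Pass 5 the family is unchanged; done.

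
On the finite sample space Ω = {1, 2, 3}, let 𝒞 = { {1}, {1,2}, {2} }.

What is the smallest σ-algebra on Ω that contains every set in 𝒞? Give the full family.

Start: 𝒞 ∪ {∅, Ω} = { ∅, {1}, {2}, {1,2}, Ω }.
Round 1: 3 new —
  {3}  = complement {1,2}
  {1,3}  = complement {2}
  {2,3}  = complement {1}
  (now 8)
Round 2: already closed under ᶜ and ∪.

Hence σ(𝒞) has 8 members: { ∅, {1}, {2}, {3}, {1,2}, {1,3}, {2,3}, Ω }.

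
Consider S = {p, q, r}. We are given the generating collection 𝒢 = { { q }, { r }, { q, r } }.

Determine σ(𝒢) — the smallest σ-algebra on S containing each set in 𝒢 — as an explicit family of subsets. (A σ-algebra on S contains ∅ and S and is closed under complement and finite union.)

Take S₀ = 𝒢 ∪ {∅, S} = { {}, { q }, { r }, { q, r }, S }.
Pass 1: +3 →
  { p }  = S∖{ q, r }
  { p, q }  = S∖{ r }
  { p, r }  = S∖{ q }
  — 8 sets.
Pass 2: stable.

|σ(𝒢)| = 8.  σ(𝒢) = { {}, { p }, { q }, { r }, { p, q }, { p, r }, { q, r }, S }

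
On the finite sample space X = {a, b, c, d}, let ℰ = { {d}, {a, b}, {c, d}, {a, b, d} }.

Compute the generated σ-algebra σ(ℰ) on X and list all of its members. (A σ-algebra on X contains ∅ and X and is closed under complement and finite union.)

σ(ℰ) = { ∅, {c}, {d}, {a, b}, {c, d}, {a, b, c}, {a, b, d}, X }

Trace:
Initial family (6 sets): { ∅, {d}, {a, b}, {c, d}, {a, b, d}, X }.
Pass 1: 2 new —
  {c}  = ᶜ of {a, b, d}
  {a, b, c}  = ᶜ of {d}
  [8 total]
Pass 2: stable.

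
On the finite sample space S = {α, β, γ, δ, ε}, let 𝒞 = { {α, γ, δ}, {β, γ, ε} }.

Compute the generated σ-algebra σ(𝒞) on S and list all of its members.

Take S₀ = 𝒞 ∪ {∅, S} = { {}, {α, γ, δ}, {β, γ, ε}, S }.
Pass 1. New:
  {α, δ}  = {β, γ, ε}ᶜ
  {β, ε}  = {α, γ, δ}ᶜ
  (now 6)
Pass 2 adds 1:
  {α, β, δ, ε}  = {β, ε} ∪ {α, δ}
  (now 7)
Pass 3: 1 new —
  {γ}  = {α, β, δ, ε}ᶜ
  (now 8)
Pass 4: already closed under ᶜ and ∪.

|σ(𝒞)| = 8.  σ(𝒞) = { {}, {γ}, {α, δ}, {β, ε}, {α, γ, δ}, {β, γ, ε}, {α, β, δ, ε}, S }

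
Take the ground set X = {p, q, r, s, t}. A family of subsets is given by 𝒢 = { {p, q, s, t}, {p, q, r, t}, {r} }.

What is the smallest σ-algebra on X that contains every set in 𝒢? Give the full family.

Initial family (5 sets): { {}, {r}, {p, q, r, t}, {p, q, s, t}, X }.
Round 1: 1 new —
  {s}  = ᶜ of {p, q, r, t}
Round 2 (1 new):
  {r, s}  = {s} ∪ {r}
Round 3: +1 →
  {p, q, t}  = ᶜ of {r, s}
Round 4: no new sets; the family is a σ-algebra.

Therefore σ(𝒢) = { {}, {r}, {s}, {r, s}, {p, q, t}, {p, q, r, t}, {p, q, s, t}, X } (|σ(𝒢)| = 8).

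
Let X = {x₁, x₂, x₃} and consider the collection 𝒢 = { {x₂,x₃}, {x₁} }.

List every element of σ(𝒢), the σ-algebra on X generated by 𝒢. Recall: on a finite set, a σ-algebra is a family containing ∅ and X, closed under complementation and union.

Answer: σ(𝒢) = { {}, {x₁}, {x₂,x₃}, X }

Derivation:
Seed the family with 𝒢 together with ∅ and X: { {}, {x₁}, {x₂,x₃}, X }.
Iteration 1: no new sets; the family is a σ-algebra.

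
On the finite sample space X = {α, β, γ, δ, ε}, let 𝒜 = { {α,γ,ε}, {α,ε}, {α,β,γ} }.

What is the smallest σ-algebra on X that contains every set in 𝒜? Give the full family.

Begin from { {}, {α,ε}, {α,β,γ}, {α,γ,ε}, X } (that is, 𝒜 plus ∅ and X).
Round 1 adds 4:
  {β,δ}  = ᶜ of {α,γ,ε}
  {δ,ε}  = ᶜ of {α,β,γ}
  {β,γ,δ}  = ᶜ of {α,ε}
  {α,β,γ,ε}  = {α,β,γ} ∪ {α,ε}
  |family| = 9
Round 2: +7 →
  {δ}  = ᶜ of {α,β,γ,ε}
  {α,δ,ε}  = {δ,ε} ∪ {α,ε}
  {β,δ,ε}  = {δ,ε} ∪ {β,δ}
  {α,β,γ,δ}  = {α,β,γ} ∪ {β,γ,δ}
  {α,β,δ,ε}  = {α,ε} ∪ {β,δ}
  {α,γ,δ,ε}  = {α,γ,ε} ∪ {δ,ε}
  {β,γ,δ,ε}  = {β,γ,δ} ∪ {δ,ε}
  |family| = 16
Round 3 adds 6:
  {α}  = ᶜ of {β,γ,δ,ε}
  {β}  = ᶜ of {α,γ,δ,ε}
  {γ}  = ᶜ of {α,β,δ,ε}
  {ε}  = ᶜ of {α,β,γ,δ}
  {α,γ}  = ᶜ of {β,δ,ε}
  {β,γ}  = ᶜ of {α,δ,ε}
  |family| = 22
Round 4: 10 new —
  {α,β}  = {β} ∪ {α}
  {α,δ}  = {δ} ∪ {α}
  {β,ε}  = {β} ∪ {ε}
  {γ,δ}  = {γ} ∪ {δ}
  {γ,ε}  = {ε} ∪ {γ}
  {α,β,δ}  = {β,δ} ∪ {α}
  {α,β,ε}  = {β} ∪ {α,ε}
  {α,γ,δ}  = {α,γ} ∪ {δ}
  {β,γ,ε}  = {ε} ∪ {β,γ}
  {γ,δ,ε}  = {δ,ε} ∪ {γ}
  |family| = 32
Round 5: already closed under ᶜ and ∪.

σ(𝒜) = { {}, {α}, {β}, {γ}, {δ}, {ε}, {α,β}, {α,γ}, {α,δ}, {α,ε}, {β,γ}, {β,δ}, {β,ε}, {γ,δ}, {γ,ε}, {δ,ε}, {α,β,γ}, {α,β,δ}, {α,β,ε}, {α,γ,δ}, {α,γ,ε}, {α,δ,ε}, {β,γ,δ}, {β,γ,ε}, {β,δ,ε}, {γ,δ,ε}, {α,β,γ,δ}, {α,β,γ,ε}, {α,β,δ,ε}, {α,γ,δ,ε}, {β,γ,δ,ε}, X }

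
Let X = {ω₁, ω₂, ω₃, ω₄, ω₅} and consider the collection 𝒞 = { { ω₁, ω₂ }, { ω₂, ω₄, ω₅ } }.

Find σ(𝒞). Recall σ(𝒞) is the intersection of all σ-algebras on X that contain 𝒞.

|σ(𝒞)| = 16.  σ(𝒞) = { ∅, { ω₁ }, { ω₂ }, { ω₃ }, { ω₁, ω₂ }, { ω₁, ω₃ }, { ω₂, ω₃ }, { ω₄, ω₅ }, { ω₁, ω₂, ω₃ }, { ω₁, ω₄, ω₅ }, { ω₂, ω₄, ω₅ }, { ω₃, ω₄, ω₅ }, { ω₁, ω₂, ω₄, ω₅ }, { ω₁, ω₃, ω₄, ω₅ }, { ω₂, ω₃, ω₄, ω₅ }, X }

Trace:
Begin from { ∅, { ω₁, ω₂ }, { ω₂, ω₄, ω₅ }, X } (that is, 𝒞 plus ∅ and X).
Step 1: 3 new —
  { ω₁, ω₃ }  = ᶜ of { ω₂, ω₄, ω₅ }
  { ω₃, ω₄, ω₅ }  = ᶜ of { ω₁, ω₂ }
  { ω₁, ω₂, ω₄, ω₅ }  = { ω₁, ω₂ } ∪ { ω₂, ω₄, ω₅ }
Step 2 (4 new):
  { ω₃ }  = ᶜ of { ω₁, ω₂, ω₄, ω₅ }
  { ω₁, ω₂, ω₃ }  = { ω₁, ω₂ } ∪ { ω₁, ω₃ }
  { ω₁, ω₃, ω₄, ω₅ }  = { ω₃, ω₄, ω₅ } ∪ { ω₁, ω₃ }
  { ω₂, ω₃, ω₄, ω₅ }  = { ω₃, ω₄, ω₅ } ∪ { ω₂, ω₄, ω₅ }
Step 3: 3 new —
  { ω₁ }  = ᶜ of { ω₂, ω₃, ω₄, ω₅ }
  { ω₂ }  = ᶜ of { ω₁, ω₃, ω₄, ω₅ }
  { ω₄, ω₅ }  = ᶜ of { ω₁, ω₂, ω₃ }
Step 4. New:
  { ω₂, ω₃ }  = { ω₃ } ∪ { ω₂ }
  { ω₁, ω₄, ω₅ }  = { ω₄, ω₅ } ∪ { ω₁ }
Step 5: closed — nothing new.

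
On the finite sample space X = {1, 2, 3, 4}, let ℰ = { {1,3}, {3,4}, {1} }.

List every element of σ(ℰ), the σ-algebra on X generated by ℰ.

Start: ℰ ∪ {∅, X} = { {}, {1}, {1,3}, {3,4}, X }.
Pass 1: +4 →
  {1,2}  = X∖{3,4}
  {2,4}  = X∖{1,3}
  {1,3,4}  = {3,4} ∪ {1,3}
  {2,3,4}  = X∖{1}
  (now 9)
Pass 2 (3 new):
  {2}  = X∖{1,3,4}
  {1,2,3}  = {1,2} ∪ {1,3}
  {1,2,4}  = {1,2} ∪ {2,4}
  (now 12)
Pass 3 adds 2:
  {3}  = X∖{1,2,4}
  {4}  = X∖{1,2,3}
  (now 14)
Pass 4 adds 2:
  {1,4}  = {4} ∪ {1}
  {2,3}  = {3} ∪ {2}
  (now 16)
Pass 5 adds nothing — fixpoint reached.

|σ(ℰ)| = 16.  σ(ℰ) = { {}, {1}, {2}, {3}, {4}, {1,2}, {1,3}, {1,4}, {2,3}, {2,4}, {3,4}, {1,2,3}, {1,2,4}, {1,3,4}, {2,3,4}, X }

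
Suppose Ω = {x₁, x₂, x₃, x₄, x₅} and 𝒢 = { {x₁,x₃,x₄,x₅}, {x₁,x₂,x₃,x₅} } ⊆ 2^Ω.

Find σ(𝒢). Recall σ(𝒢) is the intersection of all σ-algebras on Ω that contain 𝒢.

Begin from { {}, {x₁,x₂,x₃,x₅}, {x₁,x₃,x₄,x₅}, Ω } (that is, 𝒢 plus ∅ and Ω).
Pass 1: 2 new —
  {x₂}  = ᶜ of {x₁,x₃,x₄,x₅}
  {x₄}  = ᶜ of {x₁,x₂,x₃,x₅}
  (now 6)
Pass 2: +1 →
  {x₂,x₄}  = {x₄} ∪ {x₂}
  (now 7)
Pass 3 (1 new):
  {x₁,x₃,x₅}  = ᶜ of {x₂,x₄}
  (now 8)
Pass 4: closed — nothing new.

σ(𝒢) = { {}, {x₂}, {x₄}, {x₂,x₄}, {x₁,x₃,x₅}, {x₁,x₂,x₃,x₅}, {x₁,x₃,x₄,x₅}, Ω }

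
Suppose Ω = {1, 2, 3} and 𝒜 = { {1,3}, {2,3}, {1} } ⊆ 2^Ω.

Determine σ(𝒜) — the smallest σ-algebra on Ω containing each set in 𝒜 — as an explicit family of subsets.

σ(𝒜) = { {}, {1}, {2}, {3}, {1,2}, {1,3}, {2,3}, Ω }

Working:
Take S₀ = 𝒜 ∪ {∅, Ω} = { {}, {1}, {1,3}, {2,3}, Ω }.
Step 1: 1 new —
  {2}  = ᶜ of {1,3}
  [6 total]
Step 2: 1 new —
  {1,2}  = {2} ∪ {1}
  [7 total]
Step 3 adds 1:
  {3}  = ᶜ of {1,2}
  [8 total]
Step 4: stable.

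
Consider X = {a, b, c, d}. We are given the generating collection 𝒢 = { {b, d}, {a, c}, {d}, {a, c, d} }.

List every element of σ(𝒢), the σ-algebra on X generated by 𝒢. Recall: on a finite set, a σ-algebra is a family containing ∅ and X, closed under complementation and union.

|σ(𝒢)| = 8.  σ(𝒢) = { {}, {b}, {d}, {a, c}, {b, d}, {a, b, c}, {a, c, d}, X }

Working:
Take S₀ = 𝒢 ∪ {∅, X} = { {}, {d}, {a, c}, {b, d}, {a, c, d}, X }.
Iteration 1 adds 2:
  {b}  = complement {a, c, d}
  {a, b, c}  = complement {d}
  [8 total]
Iteration 2 adds nothing — fixpoint reached.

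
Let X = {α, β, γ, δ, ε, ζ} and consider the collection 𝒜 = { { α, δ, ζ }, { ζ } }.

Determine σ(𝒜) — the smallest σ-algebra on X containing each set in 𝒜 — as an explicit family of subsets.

Take S₀ = 𝒜 ∪ {∅, X} = { ∅, { ζ }, { α, δ, ζ }, X }.
Step 1 (2 new):
  { β, γ, ε }  = X∖{ α, δ, ζ }
  { α, β, γ, δ, ε }  = X∖{ ζ }
  — 6 sets.
Step 2 (1 new):
  { β, γ, ε, ζ }  = { β, γ, ε } ∪ { ζ }
  — 7 sets.
Step 3: +1 →
  { α, δ }  = X∖{ β, γ, ε, ζ }
  — 8 sets.
Step 4: already closed under ᶜ and ∪.

Hence σ(𝒜) has 8 members: { ∅, { ζ }, { α, δ }, { α, δ, ζ }, { β, γ, ε }, { β, γ, ε, ζ }, { α, β, γ, δ, ε }, X }.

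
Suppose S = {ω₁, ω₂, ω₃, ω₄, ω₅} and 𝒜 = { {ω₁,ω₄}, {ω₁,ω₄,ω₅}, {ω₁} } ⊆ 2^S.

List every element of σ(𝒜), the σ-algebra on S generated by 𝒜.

Take S₀ = 𝒜 ∪ {∅, S} = { ∅, {ω₁}, {ω₁,ω₄}, {ω₁,ω₄,ω₅}, S }.
Pass 1. New:
  {ω₂,ω₃}  = complement {ω₁,ω₄,ω₅}
  {ω₂,ω₃,ω₅}  = complement {ω₁,ω₄}
  {ω₂,ω₃,ω₄,ω₅}  = complement {ω₁}
  (now 8)
Pass 2. New:
  {ω₁,ω₂,ω₃}  = {ω₂,ω₃} ∪ {ω₁}
  {ω₁,ω₂,ω₃,ω₄}  = {ω₁,ω₄} ∪ {ω₂,ω₃}
  {ω₁,ω₂,ω₃,ω₅}  = {ω₂,ω₃,ω₅} ∪ {ω₁}
  (now 11)
Pass 3. New:
  {ω₄}  = complement {ω₁,ω₂,ω₃,ω₅}
  {ω₅}  = complement {ω₁,ω₂,ω₃,ω₄}
  {ω₄,ω₅}  = complement {ω₁,ω₂,ω₃}
  (now 14)
Pass 4. New:
  {ω₁,ω₅}  = {ω₅} ∪ {ω₁}
  {ω₂,ω₃,ω₄}  = {ω₂,ω₃} ∪ {ω₄}
  (now 16)
After Pass 5 the family is unchanged; done.

|σ(𝒜)| = 16.  σ(𝒜) = { ∅, {ω₁}, {ω₄}, {ω₅}, {ω₁,ω₄}, {ω₁,ω₅}, {ω₂,ω₃}, {ω₄,ω₅}, {ω₁,ω₂,ω₃}, {ω₁,ω₄,ω₅}, {ω₂,ω₃,ω₄}, {ω₂,ω₃,ω₅}, {ω₁,ω₂,ω₃,ω₄}, {ω₁,ω₂,ω₃,ω₅}, {ω₂,ω₃,ω₄,ω₅}, S }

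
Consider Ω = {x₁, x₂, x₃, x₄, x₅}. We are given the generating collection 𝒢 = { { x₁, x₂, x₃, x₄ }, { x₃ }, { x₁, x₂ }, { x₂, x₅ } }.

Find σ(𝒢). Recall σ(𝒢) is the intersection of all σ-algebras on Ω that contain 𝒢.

Start: 𝒢 ∪ {∅, Ω} = { {}, { x₃ }, { x₁, x₂ }, { x₂, x₅ }, { x₁, x₂, x₃, x₄ }, Ω }.
Round 1 (7 new):
  { x₅ }  = complement { x₁, x₂, x₃, x₄ }
  { x₁, x₂, x₃ }  = { x₃ } ∪ { x₁, x₂ }
  { x₁, x₂, x₅ }  = { x₂, x₅ } ∪ { x₁, x₂ }
  { x₁, x₃, x₄ }  = complement { x₂, x₅ }
  { x₂, x₃, x₅ }  = { x₃ } ∪ { x₂, x₅ }
  { x₃, x₄, x₅ }  = complement { x₁, x₂ }
  { x₁, x₂, x₄, x₅ }  = complement { x₃ }
  |family| = 13
Round 2: +7 →
  { x₁, x₄ }  = complement { x₂, x₃, x₅ }
  { x₃, x₄ }  = complement { x₁, x₂, x₅ }
  { x₃, x₅ }  = { x₅ } ∪ { x₃ }
  { x₄, x₅ }  = complement { x₁, x₂, x₃ }
  { x₁, x₂, x₃, x₅ }  = { x₂, x₅ } ∪ { x₁, x₂, x₃ }
  { x₁, x₃, x₄, x₅ }  = { x₃, x₄, x₅ } ∪ { x₁, x₃, x₄ }
  { x₂, x₃, x₄, x₅ }  = { x₂, x₅ } ∪ { x₃, x₄, x₅ }
  |family| = 20
Round 3: 6 new —
  { x₁ }  = complement { x₂, x₃, x₄, x₅ }
  { x₂ }  = complement { x₁, x₃, x₄, x₅ }
  { x₄ }  = complement { x₁, x₂, x₃, x₅ }
  { x₁, x₂, x₄ }  = complement { x₃, x₅ }
  { x₁, x₄, x₅ }  = { x₄, x₅ } ∪ { x₁, x₄ }
  { x₂, x₄, x₅ }  = { x₂, x₅ } ∪ { x₄, x₅ }
  |family| = 26
Round 4: +6 →
  { x₁, x₃ }  = complement { x₂, x₄, x₅ }
  { x₁, x₅ }  = { x₅ } ∪ { x₁ }
  { x₂, x₃ }  = complement { x₁, x₄, x₅ }
  { x₂, x₄ }  = { x₂ } ∪ { x₄ }
  { x₁, x₃, x₅ }  = { x₃, x₅ } ∪ { x₁ }
  { x₂, x₃, x₄ }  = { x₃, x₄ } ∪ { x₂ }
  |family| = 32
Round 5: stable.

σ(𝒢) = { {}, { x₁ }, { x₂ }, { x₃ }, { x₄ }, { x₅ }, { x₁, x₂ }, { x₁, x₃ }, { x₁, x₄ }, { x₁, x₅ }, { x₂, x₃ }, { x₂, x₄ }, { x₂, x₅ }, { x₃, x₄ }, { x₃, x₅ }, { x₄, x₅ }, { x₁, x₂, x₃ }, { x₁, x₂, x₄ }, { x₁, x₂, x₅ }, { x₁, x₃, x₄ }, { x₁, x₃, x₅ }, { x₁, x₄, x₅ }, { x₂, x₃, x₄ }, { x₂, x₃, x₅ }, { x₂, x₄, x₅ }, { x₃, x₄, x₅ }, { x₁, x₂, x₃, x₄ }, { x₁, x₂, x₃, x₅ }, { x₁, x₂, x₄, x₅ }, { x₁, x₃, x₄, x₅ }, { x₂, x₃, x₄, x₅ }, Ω }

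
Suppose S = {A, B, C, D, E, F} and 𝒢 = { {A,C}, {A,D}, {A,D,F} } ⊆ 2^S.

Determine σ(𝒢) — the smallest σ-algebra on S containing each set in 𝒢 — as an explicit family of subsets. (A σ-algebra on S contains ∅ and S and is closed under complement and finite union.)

Begin from { {}, {A,C}, {A,D}, {A,D,F}, S } (that is, 𝒢 plus ∅ and S).
Iteration 1 adds 5:
  {A,C,D}  = {A,D} ∪ {A,C}
  {B,C,E}  = complement {A,D,F}
  {A,C,D,F}  = {A,C} ∪ {A,D,F}
  {B,C,E,F}  = complement {A,D}
  {B,D,E,F}  = complement {A,C}
  — 10 sets.
Iteration 2 (7 new):
  {B,E}  = complement {A,C,D,F}
  {B,E,F}  = complement {A,C,D}
  {A,B,C,E}  = {B,C,E} ∪ {A,C}
  {A,B,C,D,E}  = {A,C,D} ∪ {B,C,E}
  {A,B,C,E,F}  = {A,C} ∪ {B,C,E,F}
  {A,B,D,E,F}  = {A,D,F} ∪ {B,D,E,F}
  {B,C,D,E,F}  = {B,D,E,F} ∪ {B,C,E}
  — 17 sets.
Iteration 3: 6 new —
  {A}  = complement {B,C,D,E,F}
  {C}  = complement {A,B,D,E,F}
  {D}  = complement {A,B,C,E,F}
  {F}  = complement {A,B,C,D,E}
  {D,F}  = complement {A,B,C,E}
  {A,B,D,E}  = {B,E} ∪ {A,D}
  — 23 sets.
Iteration 4. New:
  {A,F}  = {A} ∪ {F}
  {C,D}  = {C} ∪ {D}
  {C,F}  = complement {A,B,D,E}
  {A,B,E}  = {B,E} ∪ {A}
  {A,C,F}  = {F} ∪ {A,C}
  {B,D,E}  = {B,E} ∪ {D}
  {C,D,F}  = {C} ∪ {D,F}
  {A,B,E,F}  = {A} ∪ {B,E,F}
  {B,C,D,E}  = {B,C,E} ∪ {D}
  — 32 sets.
Iteration 5: no new sets; the family is a σ-algebra.

|σ(𝒢)| = 32.  σ(𝒢) = { {}, {A}, {C}, {D}, {F}, {A,C}, {A,D}, {A,F}, {B,E}, {C,D}, {C,F}, {D,F}, {A,B,E}, {A,C,D}, {A,C,F}, {A,D,F}, {B,C,E}, {B,D,E}, {B,E,F}, {C,D,F}, {A,B,C,E}, {A,B,D,E}, {A,B,E,F}, {A,C,D,F}, {B,C,D,E}, {B,C,E,F}, {B,D,E,F}, {A,B,C,D,E}, {A,B,C,E,F}, {A,B,D,E,F}, {B,C,D,E,F}, S }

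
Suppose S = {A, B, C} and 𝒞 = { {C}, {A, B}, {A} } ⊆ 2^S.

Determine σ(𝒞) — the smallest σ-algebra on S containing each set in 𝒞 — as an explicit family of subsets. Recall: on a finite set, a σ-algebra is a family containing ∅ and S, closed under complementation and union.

Begin from { {}, {A}, {C}, {A, B}, S } (that is, 𝒞 plus ∅ and S).
Pass 1 adds 2:
  {A, C}  = {C} ∪ {A}
  {B, C}  = ᶜ of {A}
  (now 7)
Pass 2 adds 1:
  {B}  = ᶜ of {A, C}
  (now 8)
Pass 3 adds nothing — fixpoint reached.

Hence σ(𝒞) has 8 members: { {}, {A}, {B}, {C}, {A, B}, {A, C}, {B, C}, S }.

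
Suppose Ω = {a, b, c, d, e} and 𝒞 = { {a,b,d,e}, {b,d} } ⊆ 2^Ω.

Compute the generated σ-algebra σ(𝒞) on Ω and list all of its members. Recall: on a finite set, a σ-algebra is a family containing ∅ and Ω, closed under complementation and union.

Begin from { {}, {b,d}, {a,b,d,e}, Ω } (that is, 𝒞 plus ∅ and Ω).
Pass 1: 2 new —
  {c}  = ᶜ of {a,b,d,e}
  {a,c,e}  = ᶜ of {b,d}
  (now 6)
Pass 2: +1 →
  {b,c,d}  = {c} ∪ {b,d}
  (now 7)
Pass 3: +1 →
  {a,e}  = ᶜ of {b,c,d}
  (now 8)
Pass 4 adds nothing — fixpoint reached.

|σ(𝒞)| = 8.  σ(𝒞) = { {}, {c}, {a,e}, {b,d}, {a,c,e}, {b,c,d}, {a,b,d,e}, Ω }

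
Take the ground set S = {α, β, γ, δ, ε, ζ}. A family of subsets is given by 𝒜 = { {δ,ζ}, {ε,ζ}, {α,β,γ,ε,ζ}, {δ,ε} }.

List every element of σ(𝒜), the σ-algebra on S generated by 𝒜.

σ(𝒜) (16 sets): { {}, {δ}, {ε}, {ζ}, {δ,ε}, {δ,ζ}, {ε,ζ}, {α,β,γ}, {δ,ε,ζ}, {α,β,γ,δ}, {α,β,γ,ε}, {α,β,γ,ζ}, {α,β,γ,δ,ε}, {α,β,γ,δ,ζ}, {α,β,γ,ε,ζ}, S }

Trace:
Initial family (6 sets): { {}, {δ,ε}, {δ,ζ}, {ε,ζ}, {α,β,γ,ε,ζ}, S }.
Pass 1: +5 →
  {δ}  = S∖{α,β,γ,ε,ζ}
  {δ,ε,ζ}  = {δ,ε} ∪ {ε,ζ}
  {α,β,γ,δ}  = S∖{ε,ζ}
  {α,β,γ,ε}  = S∖{δ,ζ}
  {α,β,γ,ζ}  = S∖{δ,ε}
  |family| = 11
Pass 2: +3 →
  {α,β,γ}  = S∖{δ,ε,ζ}
  {α,β,γ,δ,ε}  = {δ,ε} ∪ {α,β,γ,δ}
  {α,β,γ,δ,ζ}  = {α,β,γ,ζ} ∪ {δ}
  |family| = 14
Pass 3: +2 →
  {ε}  = S∖{α,β,γ,δ,ζ}
  {ζ}  = S∖{α,β,γ,δ,ε}
  |family| = 16
Pass 4 adds nothing — fixpoint reached.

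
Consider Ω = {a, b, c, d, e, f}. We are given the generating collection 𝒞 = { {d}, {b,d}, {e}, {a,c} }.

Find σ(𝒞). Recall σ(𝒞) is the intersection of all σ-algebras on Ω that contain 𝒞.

σ(𝒞) (32 sets): { ∅, {b}, {d}, {e}, {f}, {a,c}, {b,d}, {b,e}, {b,f}, {d,e}, {d,f}, {e,f}, {a,b,c}, {a,c,d}, {a,c,e}, {a,c,f}, {b,d,e}, {b,d,f}, {b,e,f}, {d,e,f}, {a,b,c,d}, {a,b,c,e}, {a,b,c,f}, {a,c,d,e}, {a,c,d,f}, {a,c,e,f}, {b,d,e,f}, {a,b,c,d,e}, {a,b,c,d,f}, {a,b,c,e,f}, {a,c,d,e,f}, Ω }

Derivation:
Initial family (6 sets): { ∅, {d}, {e}, {a,c}, {b,d}, Ω }.
Round 1 (9 new):
  {d,e}  = {d} ∪ {e}
  {a,c,d}  = {a,c} ∪ {d}
  {a,c,e}  = {a,c} ∪ {e}
  {b,d,e}  = {b,d} ∪ {e}
  {a,b,c,d}  = {a,c} ∪ {b,d}
  {a,c,e,f}  = complement {b,d}
  {b,d,e,f}  = complement {a,c}
  {a,b,c,d,f}  = complement {e}
  {a,b,c,e,f}  = complement {d}
  [15 total]
Round 2. New:
  {e,f}  = complement {a,b,c,d}
  {a,c,f}  = complement {b,d,e}
  {b,d,f}  = complement {a,c,e}
  {b,e,f}  = complement {a,c,d}
  {a,b,c,f}  = complement {d,e}
  {a,c,d,e}  = {a,c,e} ∪ {d,e}
  {a,b,c,d,e}  = {a,c,e} ∪ {a,b,c,d}
  {a,c,d,e,f}  = {a,c,e,f} ∪ {d,e}
  [23 total]
Round 3 (5 new):
  {b}  = complement {a,c,d,e,f}
  {f}  = complement {a,b,c,d,e}
  {b,f}  = complement {a,c,d,e}
  {d,e,f}  = {e,f} ∪ {d,e}
  {a,c,d,f}  = {a,c,f} ∪ {a,c,d}
  [28 total]
Round 4: +4 →
  {b,e}  = complement {a,c,d,f}
  {d,f}  = {f} ∪ {d}
  {a,b,c}  = complement {d,e,f}
  {a,b,c,e}  = {a,c,e} ∪ {b}
  [32 total]
Round 5: already closed under ᶜ and ∪.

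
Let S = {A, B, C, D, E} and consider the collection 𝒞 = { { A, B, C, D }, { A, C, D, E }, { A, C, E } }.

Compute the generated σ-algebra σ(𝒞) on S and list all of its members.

Take S₀ = 𝒞 ∪ {∅, S} = { {}, { A, C, E }, { A, B, C, D }, { A, C, D, E }, S }.
Round 1 (3 new):
  { B }  = S∖{ A, C, D, E }
  { E }  = S∖{ A, B, C, D }
  { B, D }  = S∖{ A, C, E }
  [8 total]
Round 2 adds 3:
  { B, E }  = { B } ∪ { E }
  { B, D, E }  = { B, D } ∪ { E }
  { A, B, C, E }  = { A, C, E } ∪ { B }
  [11 total]
Round 3 adds 3:
  { D }  = S∖{ A, B, C, E }
  { A, C }  = S∖{ B, D, E }
  { A, C, D }  = S∖{ B, E }
  [14 total]
Round 4: 2 new —
  { D, E }  = { D } ∪ { E }
  { A, B, C }  = { A, C } ∪ { B }
  [16 total]
Round 5 adds nothing — fixpoint reached.

|σ(𝒞)| = 16.  σ(𝒞) = { {}, { B }, { D }, { E }, { A, C }, { B, D }, { B, E }, { D, E }, { A, B, C }, { A, C, D }, { A, C, E }, { B, D, E }, { A, B, C, D }, { A, B, C, E }, { A, C, D, E }, S }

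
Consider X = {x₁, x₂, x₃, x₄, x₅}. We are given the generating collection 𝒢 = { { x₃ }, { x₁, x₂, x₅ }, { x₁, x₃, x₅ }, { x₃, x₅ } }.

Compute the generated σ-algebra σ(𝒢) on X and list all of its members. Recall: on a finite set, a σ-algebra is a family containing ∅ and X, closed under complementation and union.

|σ(𝒢)| = 32.  σ(𝒢) = { {}, { x₁ }, { x₂ }, { x₃ }, { x₄ }, { x₅ }, { x₁, x₂ }, { x₁, x₃ }, { x₁, x₄ }, { x₁, x₅ }, { x₂, x₃ }, { x₂, x₄ }, { x₂, x₅ }, { x₃, x₄ }, { x₃, x₅ }, { x₄, x₅ }, { x₁, x₂, x₃ }, { x₁, x₂, x₄ }, { x₁, x₂, x₅ }, { x₁, x₃, x₄ }, { x₁, x₃, x₅ }, { x₁, x₄, x₅ }, { x₂, x₃, x₄ }, { x₂, x₃, x₅ }, { x₂, x₄, x₅ }, { x₃, x₄, x₅ }, { x₁, x₂, x₃, x₄ }, { x₁, x₂, x₃, x₅ }, { x₁, x₂, x₄, x₅ }, { x₁, x₃, x₄, x₅ }, { x₂, x₃, x₄, x₅ }, X }

Check:
Begin from { {}, { x₃ }, { x₃, x₅ }, { x₁, x₂, x₅ }, { x₁, x₃, x₅ }, X } (that is, 𝒢 plus ∅ and X).
Iteration 1. New:
  { x₂, x₄ }  = X∖{ x₁, x₃, x₅ }
  { x₃, x₄ }  = X∖{ x₁, x₂, x₅ }
  { x₁, x₂, x₄ }  = X∖{ x₃, x₅ }
  { x₁, x₂, x₃, x₅ }  = { x₃ } ∪ { x₁, x₂, x₅ }
  { x₁, x₂, x₄, x₅ }  = X∖{ x₃ }
  (now 11)
Iteration 2: +6 →
  { x₄ }  = X∖{ x₁, x₂, x₃, x₅ }
  { x₂, x₃, x₄ }  = { x₃, x₄ } ∪ { x₂, x₄ }
  { x₃, x₄, x₅ }  = { x₃, x₄ } ∪ { x₃, x₅ }
  { x₁, x₂, x₃, x₄ }  = { x₃, x₄ } ∪ { x₁, x₂, x₄ }
  { x₁, x₃, x₄, x₅ }  = { x₃, x₄ } ∪ { x₁, x₃, x₅ }
  { x₂, x₃, x₄, x₅ }  = { x₃, x₅ } ∪ { x₂, x₄ }
  (now 17)
Iteration 3: 5 new —
  { x₁ }  = X∖{ x₂, x₃, x₄, x₅ }
  { x₂ }  = X∖{ x₁, x₃, x₄, x₅ }
  { x₅ }  = X∖{ x₁, x₂, x₃, x₄ }
  { x₁, x₂ }  = X∖{ x₃, x₄, x₅ }
  { x₁, x₅ }  = X∖{ x₂, x₃, x₄ }
  (now 22)
Iteration 4 (10 new):
  { x₁, x₃ }  = { x₃ } ∪ { x₁ }
  { x₁, x₄ }  = { x₄ } ∪ { x₁ }
  { x₂, x₃ }  = { x₂ } ∪ { x₃ }
  { x₂, x₅ }  = { x₂ } ∪ { x₅ }
  { x₄, x₅ }  = { x₅ } ∪ { x₄ }
  { x₁, x₂, x₃ }  = { x₁, x₂ } ∪ { x₃ }
  { x₁, x₃, x₄ }  = { x₃, x₄ } ∪ { x₁ }
  { x₁, x₄, x₅ }  = { x₁, x₅ } ∪ { x₄ }
  { x₂, x₃, x₅ }  = { x₂ } ∪ { x₃, x₅ }
  { x₂, x₄, x₅ }  = { x₅ } ∪ { x₂, x₄ }
  (now 32)
Iteration 5: stable.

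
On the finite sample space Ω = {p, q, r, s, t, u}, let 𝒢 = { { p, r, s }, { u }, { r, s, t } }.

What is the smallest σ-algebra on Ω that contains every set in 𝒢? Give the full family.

σ(𝒢) (32 sets): { ∅, { p }, { q }, { t }, { u }, { p, q }, { p, t }, { p, u }, { q, t }, { q, u }, { r, s }, { t, u }, { p, q, t }, { p, q, u }, { p, r, s }, { p, t, u }, { q, r, s }, { q, t, u }, { r, s, t }, { r, s, u }, { p, q, r, s }, { p, q, t, u }, { p, r, s, t }, { p, r, s, u }, { q, r, s, t }, { q, r, s, u }, { r, s, t, u }, { p, q, r, s, t }, { p, q, r, s, u }, { p, r, s, t, u }, { q, r, s, t, u }, Ω }

Working:
Start: 𝒢 ∪ {∅, Ω} = { ∅, { u }, { p, r, s }, { r, s, t }, Ω }.
Iteration 1. New:
  { p, q, u }  = { r, s, t }ᶜ
  { q, t, u }  = { p, r, s }ᶜ
  { p, r, s, t }  = { r, s, t } ∪ { p, r, s }
  { p, r, s, u }  = { p, r, s } ∪ { u }
  { r, s, t, u }  = { r, s, t } ∪ { u }
  { p, q, r, s, t }  = { u }ᶜ
  [11 total]
Iteration 2: +7 →
  { p, q }  = { r, s, t, u }ᶜ
  { q, t }  = { p, r, s, u }ᶜ
  { q, u }  = { p, r, s, t }ᶜ
  { p, q, t, u }  = { q, t, u } ∪ { p, q, u }
  { p, q, r, s, u }  = { p, r, s } ∪ { p, q, u }
  { p, r, s, t, u }  = { r, s, t } ∪ { p, r, s, u }
  { q, r, s, t, u }  = { r, s, t } ∪ { q, t, u }
  [18 total]
Iteration 3: +7 →
  { p }  = { q, r, s, t, u }ᶜ
  { q }  = { p, r, s, t, u }ᶜ
  { t }  = { p, q, r, s, u }ᶜ
  { r, s }  = { p, q, t, u }ᶜ
  { p, q, t }  = { q, t } ∪ { p, q }
  { p, q, r, s }  = { p, r, s } ∪ { p, q }
  { q, r, s, t }  = { q, t } ∪ { r, s, t }
  [25 total]
Iteration 4 (6 new):
  { p, t }  = { t } ∪ { p }
  { p, u }  = { q, r, s, t }ᶜ
  { t, u }  = { p, q, r, s }ᶜ
  { q, r, s }  = { r, s } ∪ { q }
  { r, s, u }  = { p, q, t }ᶜ
  { q, r, s, u }  = { r, s } ∪ { q, u }
  [31 total]
Iteration 5: 1 new —
  { p, t, u }  = { q, r, s }ᶜ
  [32 total]
Iteration 6: no new sets; the family is a σ-algebra.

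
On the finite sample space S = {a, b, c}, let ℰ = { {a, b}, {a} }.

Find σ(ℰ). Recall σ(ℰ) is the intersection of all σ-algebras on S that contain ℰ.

σ(ℰ) = { {}, {a}, {b}, {c}, {a, b}, {a, c}, {b, c}, S }

Trace:
Initial family (4 sets): { {}, {a}, {a, b}, S }.
Step 1 adds 2:
  {c}  = {a, b}ᶜ
  {b, c}  = {a}ᶜ
  — 6 sets.
Step 2: 1 new —
  {a, c}  = {c} ∪ {a}
  — 7 sets.
Step 3. New:
  {b}  = {a, c}ᶜ
  — 8 sets.
Step 4: no new sets; the family is a σ-algebra.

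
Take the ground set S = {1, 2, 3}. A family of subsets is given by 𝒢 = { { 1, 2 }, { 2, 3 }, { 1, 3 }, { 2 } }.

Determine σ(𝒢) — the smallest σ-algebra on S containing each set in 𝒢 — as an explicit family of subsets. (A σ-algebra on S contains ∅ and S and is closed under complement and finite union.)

σ(𝒢) (8 sets): { ∅, { 1 }, { 2 }, { 3 }, { 1, 2 }, { 1, 3 }, { 2, 3 }, S }

Trace:
Initial family (6 sets): { ∅, { 2 }, { 1, 2 }, { 1, 3 }, { 2, 3 }, S }.
Round 1 adds 2:
  { 1 }  = { 2, 3 }ᶜ
  { 3 }  = { 1, 2 }ᶜ
  (now 8)
Round 2: closed — nothing new.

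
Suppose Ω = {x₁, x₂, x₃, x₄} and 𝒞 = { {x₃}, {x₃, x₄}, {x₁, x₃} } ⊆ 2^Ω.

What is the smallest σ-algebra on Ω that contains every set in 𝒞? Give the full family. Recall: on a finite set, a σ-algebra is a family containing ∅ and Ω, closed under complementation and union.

σ(𝒞) = { ∅, {x₁}, {x₂}, {x₃}, {x₄}, {x₁, x₂}, {x₁, x₃}, {x₁, x₄}, {x₂, x₃}, {x₂, x₄}, {x₃, x₄}, {x₁, x₂, x₃}, {x₁, x₂, x₄}, {x₁, x₃, x₄}, {x₂, x₃, x₄}, Ω }

Check:
Begin from { ∅, {x₃}, {x₁, x₃}, {x₃, x₄}, Ω } (that is, 𝒞 plus ∅ and Ω).
Pass 1: 4 new —
  {x₁, x₂}  = ᶜ of {x₃, x₄}
  {x₂, x₄}  = ᶜ of {x₁, x₃}
  {x₁, x₂, x₄}  = ᶜ of {x₃}
  {x₁, x₃, x₄}  = {x₃, x₄} ∪ {x₁, x₃}
  |family| = 9
Pass 2: +3 →
  {x₂}  = ᶜ of {x₁, x₃, x₄}
  {x₁, x₂, x₃}  = {x₁, x₂} ∪ {x₃}
  {x₂, x₃, x₄}  = {x₃, x₄} ∪ {x₂, x₄}
  |family| = 12
Pass 3. New:
  {x₁}  = ᶜ of {x₂, x₃, x₄}
  {x₄}  = ᶜ of {x₁, x₂, x₃}
  {x₂, x₃}  = {x₃} ∪ {x₂}
  |family| = 15
Pass 4. New:
  {x₁, x₄}  = ᶜ of {x₂, x₃}
  |family| = 16
After Pass 5 the family is unchanged; done.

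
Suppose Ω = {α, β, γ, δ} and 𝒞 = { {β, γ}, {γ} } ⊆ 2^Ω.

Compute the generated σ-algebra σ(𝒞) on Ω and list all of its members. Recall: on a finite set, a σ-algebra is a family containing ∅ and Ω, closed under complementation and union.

Initial family (4 sets): { {}, {γ}, {β, γ}, Ω }.
Step 1. New:
  {α, δ}  = Ω∖{β, γ}
  {α, β, δ}  = Ω∖{γ}
  — 6 sets.
Step 2 (1 new):
  {α, γ, δ}  = {γ} ∪ {α, δ}
  — 7 sets.
Step 3: +1 →
  {β}  = Ω∖{α, γ, δ}
  — 8 sets.
After Step 4 the family is unchanged; done.

σ(𝒞) = { {}, {β}, {γ}, {α, δ}, {β, γ}, {α, β, δ}, {α, γ, δ}, Ω }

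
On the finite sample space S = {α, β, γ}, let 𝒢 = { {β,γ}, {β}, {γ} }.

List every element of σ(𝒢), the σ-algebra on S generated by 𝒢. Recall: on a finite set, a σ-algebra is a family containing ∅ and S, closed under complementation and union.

Take S₀ = 𝒢 ∪ {∅, S} = { ∅, {β}, {γ}, {β,γ}, S }.
Iteration 1: +3 →
  {α}  = ᶜ of {β,γ}
  {α,β}  = ᶜ of {γ}
  {α,γ}  = ᶜ of {β}
  |family| = 8
Iteration 2: stable.

Hence σ(𝒢) has 8 members: { ∅, {α}, {β}, {γ}, {α,β}, {α,γ}, {β,γ}, S }.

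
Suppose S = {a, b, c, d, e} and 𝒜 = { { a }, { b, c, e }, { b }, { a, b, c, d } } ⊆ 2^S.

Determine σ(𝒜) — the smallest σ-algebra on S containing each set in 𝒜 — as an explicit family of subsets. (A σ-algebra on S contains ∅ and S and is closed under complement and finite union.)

Start: 𝒜 ∪ {∅, S} = { {}, { a }, { b }, { b, c, e }, { a, b, c, d }, S }.
Iteration 1. New:
  { e }  = { a, b, c, d }ᶜ
  { a, b }  = { b } ∪ { a }
  { a, d }  = { b, c, e }ᶜ
  { a, b, c, e }  = { b, c, e } ∪ { a }
  { a, c, d, e }  = { b }ᶜ
  { b, c, d, e }  = { a }ᶜ
  [12 total]
Iteration 2 adds 7:
  { d }  = { a, b, c, e }ᶜ
  { a, e }  = { e } ∪ { a }
  { b, e }  = { b } ∪ { e }
  { a, b, d }  = { a, b } ∪ { a, d }
  { a, b, e }  = { a, b } ∪ { e }
  { a, d, e }  = { e } ∪ { a, d }
  { c, d, e }  = { a, b }ᶜ
  [19 total]
Iteration 3: +9 →
  { b, c }  = { a, d, e }ᶜ
  { b, d }  = { b } ∪ { d }
  { c, d }  = { a, b, e }ᶜ
  { c, e }  = { a, b, d }ᶜ
  { d, e }  = { e } ∪ { d }
  { a, c, d }  = { b, e }ᶜ
  { b, c, d }  = { a, e }ᶜ
  { b, d, e }  = { b, e } ∪ { d }
  { a, b, d, e }  = { b, e } ∪ { a, d }
  [28 total]
Iteration 4 (4 new):
  { c }  = { a, b, d, e }ᶜ
  { a, c }  = { b, d, e }ᶜ
  { a, b, c }  = { d, e }ᶜ
  { a, c, e }  = { b, d }ᶜ
  [32 total]
Iteration 5 adds nothing — fixpoint reached.

Hence σ(𝒜) has 32 members: { {}, { a }, { b }, { c }, { d }, { e }, { a, b }, { a, c }, { a, d }, { a, e }, { b, c }, { b, d }, { b, e }, { c, d }, { c, e }, { d, e }, { a, b, c }, { a, b, d }, { a, b, e }, { a, c, d }, { a, c, e }, { a, d, e }, { b, c, d }, { b, c, e }, { b, d, e }, { c, d, e }, { a, b, c, d }, { a, b, c, e }, { a, b, d, e }, { a, c, d, e }, { b, c, d, e }, S }.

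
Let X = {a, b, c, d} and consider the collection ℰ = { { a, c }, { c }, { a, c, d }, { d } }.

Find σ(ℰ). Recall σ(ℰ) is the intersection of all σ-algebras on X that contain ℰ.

Start: ℰ ∪ {∅, X} = { ∅, { c }, { d }, { a, c }, { a, c, d }, X }.
Step 1: +5 →
  { b }  = { a, c, d }ᶜ
  { b, d }  = { a, c }ᶜ
  { c, d }  = { c } ∪ { d }
  { a, b, c }  = { d }ᶜ
  { a, b, d }  = { c }ᶜ
  |family| = 11
Step 2 (3 new):
  { a, b }  = { c, d }ᶜ
  { b, c }  = { b } ∪ { c }
  { b, c, d }  = { c, d } ∪ { b }
  |family| = 14
Step 3. New:
  { a }  = { b, c, d }ᶜ
  { a, d }  = { b, c }ᶜ
  |family| = 16
Step 4: closed — nothing new.

Therefore σ(ℰ) = { ∅, { a }, { b }, { c }, { d }, { a, b }, { a, c }, { a, d }, { b, c }, { b, d }, { c, d }, { a, b, c }, { a, b, d }, { a, c, d }, { b, c, d }, X } (|σ(ℰ)| = 16).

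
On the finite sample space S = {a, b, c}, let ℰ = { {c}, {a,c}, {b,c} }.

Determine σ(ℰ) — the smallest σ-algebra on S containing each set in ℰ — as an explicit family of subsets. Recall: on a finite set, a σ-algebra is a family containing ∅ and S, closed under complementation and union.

Start: ℰ ∪ {∅, S} = { {}, {c}, {a,c}, {b,c}, S }.
Pass 1: +3 →
  {a}  = S∖{b,c}
  {b}  = S∖{a,c}
  {a,b}  = S∖{c}
  [8 total]
Pass 2 adds nothing — fixpoint reached.

σ(ℰ) = { {}, {a}, {b}, {c}, {a,b}, {a,c}, {b,c}, S }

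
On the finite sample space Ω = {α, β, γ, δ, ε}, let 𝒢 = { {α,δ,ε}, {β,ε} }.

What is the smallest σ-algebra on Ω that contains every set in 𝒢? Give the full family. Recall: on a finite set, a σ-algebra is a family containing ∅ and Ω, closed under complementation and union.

Begin from { ∅, {β,ε}, {α,δ,ε}, Ω } (that is, 𝒢 plus ∅ and Ω).
Step 1: +3 →
  {β,γ}  = ᶜ of {α,δ,ε}
  {α,γ,δ}  = ᶜ of {β,ε}
  {α,β,δ,ε}  = {β,ε} ∪ {α,δ,ε}
Step 2: +4 →
  {γ}  = ᶜ of {α,β,δ,ε}
  {β,γ,ε}  = {β,ε} ∪ {β,γ}
  {α,β,γ,δ}  = {α,γ,δ} ∪ {β,γ}
  {α,γ,δ,ε}  = {α,δ,ε} ∪ {α,γ,δ}
Step 3: 3 new —
  {β}  = ᶜ of {α,γ,δ,ε}
  {ε}  = ᶜ of {α,β,γ,δ}
  {α,δ}  = ᶜ of {β,γ,ε}
Step 4. New:
  {γ,ε}  = {γ} ∪ {ε}
  {α,β,δ}  = {α,δ} ∪ {β}
Step 5: stable.

|σ(𝒢)| = 16.  σ(𝒢) = { ∅, {β}, {γ}, {ε}, {α,δ}, {β,γ}, {β,ε}, {γ,ε}, {α,β,δ}, {α,γ,δ}, {α,δ,ε}, {β,γ,ε}, {α,β,γ,δ}, {α,β,δ,ε}, {α,γ,δ,ε}, Ω }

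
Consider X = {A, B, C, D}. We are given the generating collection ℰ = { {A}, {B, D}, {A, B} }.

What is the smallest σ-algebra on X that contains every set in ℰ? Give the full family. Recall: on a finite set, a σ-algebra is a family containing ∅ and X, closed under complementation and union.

Initial family (5 sets): { {}, {A}, {A, B}, {B, D}, X }.
Step 1: +4 →
  {A, C}  = ᶜ of {B, D}
  {C, D}  = ᶜ of {A, B}
  {A, B, D}  = {A, B} ∪ {B, D}
  {B, C, D}  = ᶜ of {A}
Step 2: +3 →
  {C}  = ᶜ of {A, B, D}
  {A, B, C}  = {A, B} ∪ {A, C}
  {A, C, D}  = {C, D} ∪ {A, C}
Step 3 adds 2:
  {B}  = ᶜ of {A, C, D}
  {D}  = ᶜ of {A, B, C}
Step 4. New:
  {A, D}  = {D} ∪ {A}
  {B, C}  = {C} ∪ {B}
Step 5: stable.

σ(ℰ) = { {}, {A}, {B}, {C}, {D}, {A, B}, {A, C}, {A, D}, {B, C}, {B, D}, {C, D}, {A, B, C}, {A, B, D}, {A, C, D}, {B, C, D}, X }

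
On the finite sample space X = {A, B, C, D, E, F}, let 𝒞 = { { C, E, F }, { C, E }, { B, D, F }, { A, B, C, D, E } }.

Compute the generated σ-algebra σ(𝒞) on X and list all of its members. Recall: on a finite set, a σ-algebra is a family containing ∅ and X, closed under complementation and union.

Answer: σ(𝒞) = { {  }, { A }, { F }, { A, F }, { B, D }, { C, E }, { A, B, D }, { A, C, E }, { B, D, F }, { C, E, F }, { A, B, D, F }, { A, C, E, F }, { B, C, D, E }, { A, B, C, D, E }, { B, C, D, E, F }, X }

Check:
Start: 𝒞 ∪ {∅, X} = { {  }, { C, E }, { B, D, F }, { C, E, F }, { A, B, C, D, E }, X }.
Iteration 1 (5 new):
  { F }  = ᶜ of { A, B, C, D, E }
  { A, B, D }  = ᶜ of { C, E, F }
  { A, C, E }  = ᶜ of { B, D, F }
  { A, B, D, F }  = ᶜ of { C, E }
  { B, C, D, E, F }  = { B, D, F } ∪ { C, E, F }
  [11 total]
Iteration 2: +2 →
  { A }  = ᶜ of { B, C, D, E, F }
  { A, C, E, F }  = { A, C, E } ∪ { F }
  [13 total]
Iteration 3: 2 new —
  { A, F }  = { F } ∪ { A }
  { B, D }  = ᶜ of { A, C, E, F }
  [15 total]
Iteration 4: 1 new —
  { B, C, D, E }  = ᶜ of { A, F }
  [16 total]
Iteration 5: no new sets; the family is a σ-algebra.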